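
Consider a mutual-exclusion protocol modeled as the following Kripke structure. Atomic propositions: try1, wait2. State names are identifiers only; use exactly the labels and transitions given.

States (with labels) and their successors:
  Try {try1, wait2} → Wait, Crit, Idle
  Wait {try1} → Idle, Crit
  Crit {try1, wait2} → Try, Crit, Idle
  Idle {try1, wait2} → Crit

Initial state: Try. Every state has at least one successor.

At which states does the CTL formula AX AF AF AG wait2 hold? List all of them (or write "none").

States satisfying AF AF AG wait2: ∅.
States satisfying AX AF AF AG wait2: ∅.

none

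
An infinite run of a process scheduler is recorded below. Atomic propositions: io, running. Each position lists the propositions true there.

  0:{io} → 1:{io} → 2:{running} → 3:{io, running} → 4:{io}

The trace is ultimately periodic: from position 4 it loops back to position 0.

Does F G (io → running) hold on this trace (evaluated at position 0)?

Violated

G (io → running) is false at every position 0..4, so it never becomes true and F G (io → running) fails.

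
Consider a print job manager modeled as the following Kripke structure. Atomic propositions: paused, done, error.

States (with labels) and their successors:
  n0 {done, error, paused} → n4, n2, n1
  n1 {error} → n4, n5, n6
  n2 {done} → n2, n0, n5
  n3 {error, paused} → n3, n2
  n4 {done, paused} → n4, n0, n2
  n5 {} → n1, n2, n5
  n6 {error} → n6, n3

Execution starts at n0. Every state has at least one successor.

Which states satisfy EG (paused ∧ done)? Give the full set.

States satisfying paused ∧ done: {n0, n4}.
States satisfying EG (paused ∧ done): {n0, n4}.

{n0, n4}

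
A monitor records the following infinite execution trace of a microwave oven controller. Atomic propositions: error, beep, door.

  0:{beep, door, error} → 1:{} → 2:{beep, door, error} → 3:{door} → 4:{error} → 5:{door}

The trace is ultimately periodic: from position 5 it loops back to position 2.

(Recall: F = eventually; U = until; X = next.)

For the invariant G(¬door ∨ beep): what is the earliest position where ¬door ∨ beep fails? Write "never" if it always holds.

3

Check ¬door ∨ beep at each position in order: 0 ✓, 1 ✓, 2 ✓.
At position 3 the labels are {door}, so ¬door ∨ beep is false there. This is the first violation.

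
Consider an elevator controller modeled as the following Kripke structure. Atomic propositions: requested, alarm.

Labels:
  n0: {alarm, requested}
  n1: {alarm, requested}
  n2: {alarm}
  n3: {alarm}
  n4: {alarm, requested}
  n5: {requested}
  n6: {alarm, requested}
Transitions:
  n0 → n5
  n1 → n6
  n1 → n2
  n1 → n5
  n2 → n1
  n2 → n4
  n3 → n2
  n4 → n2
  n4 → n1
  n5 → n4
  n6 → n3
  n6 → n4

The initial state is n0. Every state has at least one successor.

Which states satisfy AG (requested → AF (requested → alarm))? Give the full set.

States satisfying requested → AF (requested → alarm): {n0, n1, n2, n3, n4, n5, n6}.
States satisfying AG (requested → AF (requested → alarm)): {n0, n1, n2, n3, n4, n5, n6}.

{n0, n1, n2, n3, n4, n5, n6}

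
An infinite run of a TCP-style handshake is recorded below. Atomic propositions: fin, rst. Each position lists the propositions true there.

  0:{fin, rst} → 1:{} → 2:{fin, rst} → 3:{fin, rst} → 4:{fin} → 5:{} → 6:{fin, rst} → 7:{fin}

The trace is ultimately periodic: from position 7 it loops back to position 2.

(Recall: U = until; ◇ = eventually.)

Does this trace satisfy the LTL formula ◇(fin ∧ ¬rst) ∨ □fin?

fin ∧ ¬rst holds at position 4, which is reachable from 0, so ◇(fin ∧ ¬rst) holds.
fin must hold at every position from 0 onward. It fails at position 1, so □fin is false.
At position 0: ◇(fin ∧ ¬rst) is true; □fin is false; so ◇(fin ∧ ¬rst) ∨ □fin is true.

Holds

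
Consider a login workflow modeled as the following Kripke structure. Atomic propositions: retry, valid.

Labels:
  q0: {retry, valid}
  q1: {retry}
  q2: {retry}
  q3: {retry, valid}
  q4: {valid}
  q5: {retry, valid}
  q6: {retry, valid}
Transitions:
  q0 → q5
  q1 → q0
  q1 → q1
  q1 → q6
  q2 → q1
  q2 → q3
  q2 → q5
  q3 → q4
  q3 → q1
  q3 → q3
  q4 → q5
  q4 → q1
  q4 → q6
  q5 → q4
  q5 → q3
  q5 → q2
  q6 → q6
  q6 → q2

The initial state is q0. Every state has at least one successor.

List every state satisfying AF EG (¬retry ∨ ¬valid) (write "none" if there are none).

States satisfying EG (¬retry ∨ ¬valid): {q1, q2, q4}.
States satisfying AF EG (¬retry ∨ ¬valid): {q1, q2, q4}.

{q1, q2, q4}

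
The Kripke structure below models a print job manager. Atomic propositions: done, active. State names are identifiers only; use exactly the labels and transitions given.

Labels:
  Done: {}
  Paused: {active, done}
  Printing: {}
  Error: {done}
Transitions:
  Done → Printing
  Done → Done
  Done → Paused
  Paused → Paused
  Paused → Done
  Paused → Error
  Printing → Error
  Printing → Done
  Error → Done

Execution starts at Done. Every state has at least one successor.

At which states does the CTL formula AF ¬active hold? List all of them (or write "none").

States satisfying ¬active: {Done, Printing, Error}.
States satisfying AF ¬active: {Done, Printing, Error}.

{Done, Printing, Error}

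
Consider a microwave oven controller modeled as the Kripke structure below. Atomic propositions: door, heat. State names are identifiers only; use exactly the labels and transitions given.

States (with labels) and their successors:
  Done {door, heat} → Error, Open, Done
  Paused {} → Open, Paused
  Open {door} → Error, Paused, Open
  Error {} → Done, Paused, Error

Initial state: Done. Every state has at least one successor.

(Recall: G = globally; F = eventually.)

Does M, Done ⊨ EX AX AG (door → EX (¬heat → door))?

States satisfying AX AG (door → EX (¬heat → door)): {Done, Paused, Open, Error}.
States satisfying EX AX AG (door → EX (¬heat → door)): {Done, Paused, Open, Error}.
Done ∈ Sat(EX AX AG (door → EX (¬heat → door))).

Yes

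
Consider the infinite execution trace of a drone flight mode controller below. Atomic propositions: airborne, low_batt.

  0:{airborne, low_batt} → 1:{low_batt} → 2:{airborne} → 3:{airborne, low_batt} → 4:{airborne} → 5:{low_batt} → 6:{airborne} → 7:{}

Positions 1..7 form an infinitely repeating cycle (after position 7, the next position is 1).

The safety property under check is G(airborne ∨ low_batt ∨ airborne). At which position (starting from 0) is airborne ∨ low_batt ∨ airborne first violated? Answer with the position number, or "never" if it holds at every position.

Check airborne ∨ low_batt ∨ airborne at each position in order: 0 ✓, 1 ✓, 2 ✓, 3 ✓, 4 ✓, 5 ✓, 6 ✓.
At position 7 the labels are {}, so airborne ∨ low_batt ∨ airborne is false there. This is the first violation.

7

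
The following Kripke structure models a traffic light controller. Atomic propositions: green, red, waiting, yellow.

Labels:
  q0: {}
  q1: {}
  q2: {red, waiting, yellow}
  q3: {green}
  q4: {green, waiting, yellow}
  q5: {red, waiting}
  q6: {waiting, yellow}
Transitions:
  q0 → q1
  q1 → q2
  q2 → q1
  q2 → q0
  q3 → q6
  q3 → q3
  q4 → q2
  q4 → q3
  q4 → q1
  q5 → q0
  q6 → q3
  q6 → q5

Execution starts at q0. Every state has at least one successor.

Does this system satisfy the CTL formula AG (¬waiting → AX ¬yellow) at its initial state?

States satisfying ¬waiting → AX ¬yellow: {q0, q2, q4, q5, q6}.
States satisfying AG (¬waiting → AX ¬yellow): ∅.
q1 is reachable from q0 and violates ¬waiting → AX ¬yellow, so AG fails at q0.
q0 ∉ Sat(AG (¬waiting → AX ¬yellow)).

No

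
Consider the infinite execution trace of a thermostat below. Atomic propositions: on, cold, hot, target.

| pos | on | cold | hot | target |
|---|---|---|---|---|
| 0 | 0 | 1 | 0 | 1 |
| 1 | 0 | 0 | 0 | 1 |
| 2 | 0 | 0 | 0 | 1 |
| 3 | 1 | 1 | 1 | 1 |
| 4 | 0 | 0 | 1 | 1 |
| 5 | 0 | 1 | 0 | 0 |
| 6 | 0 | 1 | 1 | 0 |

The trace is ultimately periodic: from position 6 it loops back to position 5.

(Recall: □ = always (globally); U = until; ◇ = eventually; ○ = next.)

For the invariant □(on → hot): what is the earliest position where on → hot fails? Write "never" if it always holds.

on → hot holds at every position 0..6, and those are all the positions the trace ever visits, so the invariant □(on → hot) is never violated.

never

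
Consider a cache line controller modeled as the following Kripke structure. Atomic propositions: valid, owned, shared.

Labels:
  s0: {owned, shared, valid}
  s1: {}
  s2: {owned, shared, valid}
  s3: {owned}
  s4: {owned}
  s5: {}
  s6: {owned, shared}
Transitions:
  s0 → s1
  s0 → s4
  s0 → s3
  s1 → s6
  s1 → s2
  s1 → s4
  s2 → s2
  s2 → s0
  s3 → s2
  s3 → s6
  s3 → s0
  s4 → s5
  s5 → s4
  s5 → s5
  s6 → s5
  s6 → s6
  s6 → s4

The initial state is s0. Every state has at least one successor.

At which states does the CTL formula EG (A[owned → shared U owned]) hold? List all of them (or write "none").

{s0, s1, s2, s3, s6}

States satisfying A[owned → shared U owned]: {s0, s1, s2, s3, s4, s6}.
States satisfying EG (A[owned → shared U owned]): {s0, s1, s2, s3, s6}.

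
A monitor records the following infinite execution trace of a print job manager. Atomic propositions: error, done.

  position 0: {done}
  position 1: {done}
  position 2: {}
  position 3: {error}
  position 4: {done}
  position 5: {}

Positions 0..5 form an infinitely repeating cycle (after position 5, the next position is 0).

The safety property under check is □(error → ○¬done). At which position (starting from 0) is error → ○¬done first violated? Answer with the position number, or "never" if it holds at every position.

3

Check error → ○¬done at each position in order: 0 ✓, 1 ✓, 2 ✓.
At position 3 the labels are {error} and the next position 4 has {done}, so error → ○¬done is false there. This is the first violation.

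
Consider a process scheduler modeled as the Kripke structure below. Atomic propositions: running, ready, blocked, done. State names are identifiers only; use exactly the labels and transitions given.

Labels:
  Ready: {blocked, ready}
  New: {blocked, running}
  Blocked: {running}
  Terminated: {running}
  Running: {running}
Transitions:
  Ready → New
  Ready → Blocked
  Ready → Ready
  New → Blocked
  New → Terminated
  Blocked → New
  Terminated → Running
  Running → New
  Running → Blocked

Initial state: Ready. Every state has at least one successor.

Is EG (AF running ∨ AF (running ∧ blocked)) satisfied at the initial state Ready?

States satisfying AF running ∨ AF (running ∧ blocked): {New, Blocked, Terminated, Running}.
States satisfying EG (AF running ∨ AF (running ∧ blocked)): {New, Blocked, Terminated, Running}.
No suitable path/successor from Ready witnesses the formula.
Ready ∉ Sat(EG (AF running ∨ AF (running ∧ blocked))).

Violated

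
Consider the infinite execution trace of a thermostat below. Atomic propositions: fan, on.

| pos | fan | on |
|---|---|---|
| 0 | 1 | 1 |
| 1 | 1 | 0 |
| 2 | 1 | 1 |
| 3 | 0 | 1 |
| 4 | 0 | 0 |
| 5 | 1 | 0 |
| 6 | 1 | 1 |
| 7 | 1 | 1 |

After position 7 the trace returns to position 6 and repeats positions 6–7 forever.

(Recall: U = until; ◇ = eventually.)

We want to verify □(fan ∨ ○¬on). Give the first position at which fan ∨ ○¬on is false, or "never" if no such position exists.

fan ∨ ○¬on holds at every position 0..7, and those are all the positions the trace ever visits, so the invariant □(fan ∨ ○¬on) is never violated.

never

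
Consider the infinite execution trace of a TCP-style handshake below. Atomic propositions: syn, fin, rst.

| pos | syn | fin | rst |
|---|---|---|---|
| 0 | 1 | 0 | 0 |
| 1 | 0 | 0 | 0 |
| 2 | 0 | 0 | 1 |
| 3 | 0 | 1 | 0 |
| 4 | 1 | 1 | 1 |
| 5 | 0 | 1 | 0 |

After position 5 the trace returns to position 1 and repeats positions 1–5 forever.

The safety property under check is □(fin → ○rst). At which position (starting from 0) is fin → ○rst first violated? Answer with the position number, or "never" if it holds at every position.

4

Check fin → ○rst at each position in order: 0 ✓, 1 ✓, 2 ✓, 3 ✓.
At position 4 the labels are {fin, rst, syn} and the next position 5 has {fin}, so fin → ○rst is false there. This is the first violation.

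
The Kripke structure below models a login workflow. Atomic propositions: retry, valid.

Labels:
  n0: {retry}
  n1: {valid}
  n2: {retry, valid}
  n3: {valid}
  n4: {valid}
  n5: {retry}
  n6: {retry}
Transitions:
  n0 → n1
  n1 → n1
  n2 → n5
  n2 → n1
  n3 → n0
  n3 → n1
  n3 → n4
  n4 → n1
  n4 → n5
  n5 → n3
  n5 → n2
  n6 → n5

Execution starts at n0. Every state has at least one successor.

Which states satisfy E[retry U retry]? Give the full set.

{n0, n2, n5, n6}

States satisfying retry: {n0, n2, n5, n6}.
States satisfying E[retry U retry]: {n0, n2, n5, n6}.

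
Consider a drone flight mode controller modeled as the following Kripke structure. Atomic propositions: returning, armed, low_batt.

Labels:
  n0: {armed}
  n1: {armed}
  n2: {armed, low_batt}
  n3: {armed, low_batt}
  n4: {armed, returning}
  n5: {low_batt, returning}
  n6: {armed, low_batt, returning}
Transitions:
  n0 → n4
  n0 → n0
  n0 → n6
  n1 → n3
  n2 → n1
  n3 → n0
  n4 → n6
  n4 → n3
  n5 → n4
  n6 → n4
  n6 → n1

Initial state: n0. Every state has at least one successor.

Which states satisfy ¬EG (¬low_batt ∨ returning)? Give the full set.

States satisfying ¬low_batt ∨ returning: {n0, n1, n4, n5, n6}.
States satisfying EG (¬low_batt ∨ returning): {n0, n4, n5, n6}.
States satisfying ¬EG (¬low_batt ∨ returning): {n1, n2, n3}.

{n1, n2, n3}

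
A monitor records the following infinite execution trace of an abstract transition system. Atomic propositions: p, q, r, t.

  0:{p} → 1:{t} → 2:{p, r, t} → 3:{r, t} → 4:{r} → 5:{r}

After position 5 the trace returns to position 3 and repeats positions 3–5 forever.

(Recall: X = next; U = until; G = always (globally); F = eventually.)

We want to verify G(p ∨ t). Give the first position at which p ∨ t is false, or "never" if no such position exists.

4

Check p ∨ t at each position in order: 0 ✓, 1 ✓, 2 ✓, 3 ✓.
At position 4 the labels are {r}, so p ∨ t is false there. This is the first violation.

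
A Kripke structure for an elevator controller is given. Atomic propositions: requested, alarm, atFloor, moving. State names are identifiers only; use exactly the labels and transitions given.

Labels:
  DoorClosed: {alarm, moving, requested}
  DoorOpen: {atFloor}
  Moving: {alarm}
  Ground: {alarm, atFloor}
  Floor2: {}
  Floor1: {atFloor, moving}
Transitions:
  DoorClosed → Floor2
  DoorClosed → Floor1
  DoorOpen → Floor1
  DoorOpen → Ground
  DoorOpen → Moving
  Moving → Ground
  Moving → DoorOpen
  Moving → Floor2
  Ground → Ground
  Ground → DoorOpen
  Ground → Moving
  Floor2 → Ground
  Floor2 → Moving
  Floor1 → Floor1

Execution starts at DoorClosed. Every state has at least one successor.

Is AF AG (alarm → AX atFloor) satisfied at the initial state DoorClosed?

States satisfying AG (alarm → AX atFloor): {Floor1}.
States satisfying AF AG (alarm → AX atFloor): {Floor1}.
There is a path from DoorClosed along which AG (alarm → AX atFloor) never holds.
DoorClosed ∉ Sat(AF AG (alarm → AX atFloor)).

Does not hold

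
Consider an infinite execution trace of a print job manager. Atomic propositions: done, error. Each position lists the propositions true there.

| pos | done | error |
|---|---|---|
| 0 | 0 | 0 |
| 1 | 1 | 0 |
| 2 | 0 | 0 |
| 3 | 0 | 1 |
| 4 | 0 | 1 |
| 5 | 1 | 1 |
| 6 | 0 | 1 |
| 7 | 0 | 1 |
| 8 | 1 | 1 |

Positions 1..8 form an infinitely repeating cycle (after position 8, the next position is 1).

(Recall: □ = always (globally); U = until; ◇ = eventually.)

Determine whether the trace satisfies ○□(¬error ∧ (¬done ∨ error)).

No

The position after 0 is 1; □(¬error ∧ (¬done ∨ error)) is false there.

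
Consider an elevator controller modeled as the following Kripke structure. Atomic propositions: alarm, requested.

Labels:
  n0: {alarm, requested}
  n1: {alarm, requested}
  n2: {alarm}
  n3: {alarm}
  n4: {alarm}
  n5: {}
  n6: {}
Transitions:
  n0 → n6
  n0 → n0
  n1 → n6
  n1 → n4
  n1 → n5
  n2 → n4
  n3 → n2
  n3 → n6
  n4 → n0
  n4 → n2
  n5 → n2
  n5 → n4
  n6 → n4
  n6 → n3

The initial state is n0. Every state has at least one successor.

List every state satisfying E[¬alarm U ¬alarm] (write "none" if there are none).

{n5, n6}

States satisfying ¬alarm: {n5, n6}.
States satisfying E[¬alarm U ¬alarm]: {n5, n6}.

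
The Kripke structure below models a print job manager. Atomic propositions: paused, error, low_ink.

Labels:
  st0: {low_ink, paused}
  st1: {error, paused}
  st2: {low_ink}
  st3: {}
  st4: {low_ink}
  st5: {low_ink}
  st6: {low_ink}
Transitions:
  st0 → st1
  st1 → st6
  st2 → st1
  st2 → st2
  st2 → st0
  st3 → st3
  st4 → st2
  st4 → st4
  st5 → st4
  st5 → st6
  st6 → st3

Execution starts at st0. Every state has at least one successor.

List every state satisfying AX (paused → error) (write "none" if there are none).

{st0, st1, st3, st4, st5, st6}

States satisfying paused → error: {st1, st2, st3, st4, st5, st6}.
States satisfying AX (paused → error): {st0, st1, st3, st4, st5, st6}.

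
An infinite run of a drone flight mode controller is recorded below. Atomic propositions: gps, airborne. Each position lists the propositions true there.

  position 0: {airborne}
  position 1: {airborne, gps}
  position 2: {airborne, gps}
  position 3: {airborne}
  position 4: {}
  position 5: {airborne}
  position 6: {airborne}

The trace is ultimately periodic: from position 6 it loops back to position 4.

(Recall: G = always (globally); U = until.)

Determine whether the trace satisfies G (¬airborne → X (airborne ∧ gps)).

¬airborne → X (airborne ∧ gps) must hold at every position from 0 onward. It fails at position 4, so G (¬airborne → X (airborne ∧ gps)) is false.
Positions where ¬airborne holds: 4.
Check X (airborne ∧ gps) at each: 4→fails.

Violated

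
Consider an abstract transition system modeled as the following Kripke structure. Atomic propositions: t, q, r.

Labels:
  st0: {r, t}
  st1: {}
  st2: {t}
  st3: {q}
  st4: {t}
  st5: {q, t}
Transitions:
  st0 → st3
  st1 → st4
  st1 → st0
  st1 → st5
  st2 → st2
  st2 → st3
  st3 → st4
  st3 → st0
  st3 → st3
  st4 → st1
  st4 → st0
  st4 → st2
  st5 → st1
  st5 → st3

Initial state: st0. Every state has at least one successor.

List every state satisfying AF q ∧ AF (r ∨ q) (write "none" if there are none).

{st0, st3, st5}

States satisfying q: {st3, st5}.
States satisfying AF q: {st0, st3, st5}.
States satisfying r ∨ q: {st0, st3, st5}.
States satisfying AF (r ∨ q): {st0, st3, st5}.
States satisfying AF q ∧ AF (r ∨ q): {st0, st3, st5}.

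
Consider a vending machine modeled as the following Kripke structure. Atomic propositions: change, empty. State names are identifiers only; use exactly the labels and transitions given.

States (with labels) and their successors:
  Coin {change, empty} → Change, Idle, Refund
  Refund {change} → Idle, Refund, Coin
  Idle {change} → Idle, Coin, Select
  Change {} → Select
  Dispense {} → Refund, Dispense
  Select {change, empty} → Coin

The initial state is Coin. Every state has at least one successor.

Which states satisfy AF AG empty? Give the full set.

States satisfying AG empty: ∅.
States satisfying AF AG empty: ∅.

none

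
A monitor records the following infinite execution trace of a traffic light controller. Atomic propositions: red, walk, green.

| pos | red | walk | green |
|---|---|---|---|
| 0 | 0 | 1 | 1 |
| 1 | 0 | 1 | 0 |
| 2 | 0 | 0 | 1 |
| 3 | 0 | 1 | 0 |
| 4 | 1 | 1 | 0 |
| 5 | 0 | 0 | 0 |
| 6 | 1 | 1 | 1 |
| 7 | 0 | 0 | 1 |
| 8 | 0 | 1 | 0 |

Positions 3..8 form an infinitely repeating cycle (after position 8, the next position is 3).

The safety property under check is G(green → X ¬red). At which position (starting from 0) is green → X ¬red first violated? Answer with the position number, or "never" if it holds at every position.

never

green → X ¬red holds at every position 0..8, and those are all the positions the trace ever visits, so the invariant G(green → X ¬red) is never violated.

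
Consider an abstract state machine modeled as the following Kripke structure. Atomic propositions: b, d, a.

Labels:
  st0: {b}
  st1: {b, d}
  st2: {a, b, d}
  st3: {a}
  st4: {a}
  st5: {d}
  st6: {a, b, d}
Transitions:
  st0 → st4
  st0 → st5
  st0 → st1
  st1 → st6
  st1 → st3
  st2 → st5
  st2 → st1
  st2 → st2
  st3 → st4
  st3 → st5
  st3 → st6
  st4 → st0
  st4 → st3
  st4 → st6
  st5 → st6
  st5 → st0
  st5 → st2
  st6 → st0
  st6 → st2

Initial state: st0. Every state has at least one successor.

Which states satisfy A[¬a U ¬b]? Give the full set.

States satisfying ¬a: {st0, st1, st5}.
States satisfying ¬b: {st3, st4, st5}.
States satisfying A[¬a U ¬b]: {st3, st4, st5}.

{st3, st4, st5}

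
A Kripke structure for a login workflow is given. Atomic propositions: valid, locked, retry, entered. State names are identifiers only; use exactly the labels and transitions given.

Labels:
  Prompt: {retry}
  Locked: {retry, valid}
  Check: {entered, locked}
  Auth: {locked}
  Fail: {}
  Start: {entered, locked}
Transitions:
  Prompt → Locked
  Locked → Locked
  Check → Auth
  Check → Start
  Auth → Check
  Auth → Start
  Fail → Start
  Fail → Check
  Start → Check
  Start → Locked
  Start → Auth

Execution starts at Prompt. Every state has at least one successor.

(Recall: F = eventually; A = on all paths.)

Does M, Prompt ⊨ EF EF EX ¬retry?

States satisfying EF EX ¬retry: {Check, Auth, Fail, Start}.
States satisfying EF EF EX ¬retry: {Check, Auth, Fail, Start}.
No suitable path/successor from Prompt witnesses the formula.
Prompt ∉ Sat(EF EF EX ¬retry).

Violated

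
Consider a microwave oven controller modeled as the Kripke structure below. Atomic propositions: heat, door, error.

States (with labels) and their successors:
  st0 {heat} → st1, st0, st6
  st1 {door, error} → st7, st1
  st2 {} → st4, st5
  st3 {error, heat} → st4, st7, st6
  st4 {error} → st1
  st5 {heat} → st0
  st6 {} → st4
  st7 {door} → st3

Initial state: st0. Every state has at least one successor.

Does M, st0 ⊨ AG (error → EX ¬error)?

Does not hold

States satisfying error → EX ¬error: {st0, st1, st2, st3, st5, st6, st7}.
States satisfying AG (error → EX ¬error): ∅.
st4 is reachable from st0 and violates error → EX ¬error, so AG fails at st0.
st0 ∉ Sat(AG (error → EX ¬error)).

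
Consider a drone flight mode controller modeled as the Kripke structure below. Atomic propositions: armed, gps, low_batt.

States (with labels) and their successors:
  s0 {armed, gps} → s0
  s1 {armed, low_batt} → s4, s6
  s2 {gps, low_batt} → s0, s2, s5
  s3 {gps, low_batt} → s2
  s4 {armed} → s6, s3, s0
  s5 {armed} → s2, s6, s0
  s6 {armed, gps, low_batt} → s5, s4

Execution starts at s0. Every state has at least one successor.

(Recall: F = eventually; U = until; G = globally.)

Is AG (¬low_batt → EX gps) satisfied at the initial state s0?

States satisfying ¬low_batt → EX gps: {s0, s1, s2, s3, s4, s5, s6}.
States satisfying AG (¬low_batt → EX gps): {s0, s1, s2, s3, s4, s5, s6}.
Every state reachable from s0 satisfies ¬low_batt → EX gps.
s0 ∈ Sat(AG (¬low_batt → EX gps)).

Holds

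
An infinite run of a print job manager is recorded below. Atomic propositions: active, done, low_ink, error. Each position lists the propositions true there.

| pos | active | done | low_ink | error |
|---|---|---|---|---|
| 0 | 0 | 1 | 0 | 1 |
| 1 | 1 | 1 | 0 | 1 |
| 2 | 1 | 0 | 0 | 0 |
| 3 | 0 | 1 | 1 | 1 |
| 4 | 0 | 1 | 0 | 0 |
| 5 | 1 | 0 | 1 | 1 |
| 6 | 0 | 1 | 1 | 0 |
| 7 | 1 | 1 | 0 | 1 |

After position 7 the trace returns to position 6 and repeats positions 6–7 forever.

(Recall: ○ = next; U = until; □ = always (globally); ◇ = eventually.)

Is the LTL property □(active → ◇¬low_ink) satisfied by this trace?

Yes

active → ◇¬low_ink holds at every position 0..7, and those are all positions ever visited, so □(active → ◇¬low_ink) holds.
Positions where active holds: 1, 2, 5, 7.
Check ◇¬low_ink at each: 1→ok, 2→ok, 5→ok, 7→ok.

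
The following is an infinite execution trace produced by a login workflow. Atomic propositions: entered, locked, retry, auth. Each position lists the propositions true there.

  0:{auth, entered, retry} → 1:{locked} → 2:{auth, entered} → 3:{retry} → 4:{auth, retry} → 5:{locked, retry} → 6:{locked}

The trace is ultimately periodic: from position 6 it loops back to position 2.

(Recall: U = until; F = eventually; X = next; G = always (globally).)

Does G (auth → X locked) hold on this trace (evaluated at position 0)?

No

auth → X locked must hold at every position from 0 onward. It fails at position 2, so G (auth → X locked) is false.
Positions where auth holds: 0, 2, 4.
Check X locked at each: 0→ok, 2→fails, 4→ok.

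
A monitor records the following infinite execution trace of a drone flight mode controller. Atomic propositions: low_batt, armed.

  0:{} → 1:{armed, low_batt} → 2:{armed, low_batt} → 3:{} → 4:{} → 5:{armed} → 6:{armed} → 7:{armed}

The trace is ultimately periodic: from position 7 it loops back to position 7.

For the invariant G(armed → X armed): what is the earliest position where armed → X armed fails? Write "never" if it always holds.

Check armed → X armed at each position in order: 0 ✓, 1 ✓.
At position 2 the labels are {armed, low_batt} and the next position 3 has {}, so armed → X armed is false there. This is the first violation.

2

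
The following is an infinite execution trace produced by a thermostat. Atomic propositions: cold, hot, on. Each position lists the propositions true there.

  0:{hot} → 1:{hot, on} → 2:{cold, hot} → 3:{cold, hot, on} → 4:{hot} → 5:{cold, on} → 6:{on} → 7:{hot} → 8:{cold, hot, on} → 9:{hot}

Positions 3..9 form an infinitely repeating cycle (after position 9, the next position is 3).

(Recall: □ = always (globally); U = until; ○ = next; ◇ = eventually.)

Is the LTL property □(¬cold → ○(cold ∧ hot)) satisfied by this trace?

¬cold → ○(cold ∧ hot) must hold at every position from 0 onward. It fails at position 0, so □(¬cold → ○(cold ∧ hot)) is false.
Positions where ¬cold holds: 0, 1, 4, 6, 7, 9.
Check ○(cold ∧ hot) at each: 0→fails, 1→ok, 4→fails, 6→fails, 7→ok, 9→ok.

Does not hold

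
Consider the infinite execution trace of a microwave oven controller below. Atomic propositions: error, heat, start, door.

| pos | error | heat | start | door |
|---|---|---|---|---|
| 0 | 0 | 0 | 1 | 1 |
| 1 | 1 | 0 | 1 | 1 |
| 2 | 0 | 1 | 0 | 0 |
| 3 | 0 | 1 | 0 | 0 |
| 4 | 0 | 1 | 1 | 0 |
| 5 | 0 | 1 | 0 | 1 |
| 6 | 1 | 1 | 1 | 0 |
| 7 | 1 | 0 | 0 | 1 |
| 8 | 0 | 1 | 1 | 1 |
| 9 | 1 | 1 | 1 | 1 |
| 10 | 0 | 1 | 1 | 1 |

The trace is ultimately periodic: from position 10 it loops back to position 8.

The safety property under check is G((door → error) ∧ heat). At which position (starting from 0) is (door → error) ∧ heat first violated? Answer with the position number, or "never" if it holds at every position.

0

At position 0 the labels are {door, start}, so (door → error) ∧ heat is false there. This is the first violation.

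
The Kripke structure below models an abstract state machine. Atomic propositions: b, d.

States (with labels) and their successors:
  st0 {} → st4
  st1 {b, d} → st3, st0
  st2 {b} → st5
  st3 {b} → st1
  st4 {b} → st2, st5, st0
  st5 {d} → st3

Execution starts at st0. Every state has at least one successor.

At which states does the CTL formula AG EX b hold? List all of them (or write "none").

States satisfying EX b: {st0, st1, st3, st4, st5}.
States satisfying AG EX b: ∅.

none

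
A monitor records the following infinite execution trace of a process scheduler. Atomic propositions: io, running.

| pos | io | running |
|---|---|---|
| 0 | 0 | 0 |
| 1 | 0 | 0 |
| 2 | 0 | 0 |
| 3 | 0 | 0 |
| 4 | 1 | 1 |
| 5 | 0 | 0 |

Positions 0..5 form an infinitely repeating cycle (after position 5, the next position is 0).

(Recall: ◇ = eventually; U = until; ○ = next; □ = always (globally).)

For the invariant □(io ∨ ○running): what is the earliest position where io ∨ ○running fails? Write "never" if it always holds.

At position 0 the labels are {} and the next position 1 has {}, so io ∨ ○running is false there. This is the first violation.

0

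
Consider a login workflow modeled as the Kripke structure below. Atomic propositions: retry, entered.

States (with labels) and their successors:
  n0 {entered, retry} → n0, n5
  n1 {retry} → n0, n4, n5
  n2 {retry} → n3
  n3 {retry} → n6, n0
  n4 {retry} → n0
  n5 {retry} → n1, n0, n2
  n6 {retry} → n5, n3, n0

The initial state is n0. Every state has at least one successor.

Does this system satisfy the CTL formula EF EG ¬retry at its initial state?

No

States satisfying EG ¬retry: ∅.
States satisfying EF EG ¬retry: ∅.
No suitable path/successor from n0 witnesses the formula.
n0 ∉ Sat(EF EG ¬retry).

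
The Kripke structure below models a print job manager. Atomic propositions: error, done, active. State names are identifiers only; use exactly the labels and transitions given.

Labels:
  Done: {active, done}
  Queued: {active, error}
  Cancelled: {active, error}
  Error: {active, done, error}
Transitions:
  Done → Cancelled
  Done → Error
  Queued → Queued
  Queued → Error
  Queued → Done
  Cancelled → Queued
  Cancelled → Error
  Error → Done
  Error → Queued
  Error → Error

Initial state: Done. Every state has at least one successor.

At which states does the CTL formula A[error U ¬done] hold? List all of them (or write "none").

States satisfying error: {Queued, Cancelled, Error}.
States satisfying ¬done: {Queued, Cancelled}.
States satisfying A[error U ¬done]: {Queued, Cancelled}.

{Queued, Cancelled}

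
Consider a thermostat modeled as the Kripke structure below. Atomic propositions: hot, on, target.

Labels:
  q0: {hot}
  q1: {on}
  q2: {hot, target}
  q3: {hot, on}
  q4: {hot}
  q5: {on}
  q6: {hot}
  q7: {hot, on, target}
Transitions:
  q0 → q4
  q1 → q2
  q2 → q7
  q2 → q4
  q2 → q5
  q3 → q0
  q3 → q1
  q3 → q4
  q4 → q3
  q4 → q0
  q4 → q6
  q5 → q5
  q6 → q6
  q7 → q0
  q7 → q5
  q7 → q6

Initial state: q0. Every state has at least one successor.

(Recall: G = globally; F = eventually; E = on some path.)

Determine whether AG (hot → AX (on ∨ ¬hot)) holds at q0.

Violated

States satisfying hot → AX (on ∨ ¬hot): {q1, q5}.
States satisfying AG (hot → AX (on ∨ ¬hot)): {q5}.
q0 is reachable from q0 and violates hot → AX (on ∨ ¬hot), so AG fails at q0.
q0 ∉ Sat(AG (hot → AX (on ∨ ¬hot))).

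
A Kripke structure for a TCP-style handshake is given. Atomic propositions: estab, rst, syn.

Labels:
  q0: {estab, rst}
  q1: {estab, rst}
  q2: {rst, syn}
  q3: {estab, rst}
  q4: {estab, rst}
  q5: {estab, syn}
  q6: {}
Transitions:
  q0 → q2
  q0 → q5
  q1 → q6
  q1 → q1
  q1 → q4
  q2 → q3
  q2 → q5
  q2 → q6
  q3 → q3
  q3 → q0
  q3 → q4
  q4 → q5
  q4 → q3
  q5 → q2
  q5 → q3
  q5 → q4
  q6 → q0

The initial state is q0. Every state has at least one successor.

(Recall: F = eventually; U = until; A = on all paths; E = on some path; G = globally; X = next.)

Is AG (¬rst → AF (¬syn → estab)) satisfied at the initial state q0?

States satisfying ¬rst → AF (¬syn → estab): {q0, q1, q2, q3, q4, q5, q6}.
States satisfying AG (¬rst → AF (¬syn → estab)): {q0, q1, q2, q3, q4, q5, q6}.
Every state reachable from q0 satisfies ¬rst → AF (¬syn → estab).
q0 ∈ Sat(AG (¬rst → AF (¬syn → estab))).

Satisfied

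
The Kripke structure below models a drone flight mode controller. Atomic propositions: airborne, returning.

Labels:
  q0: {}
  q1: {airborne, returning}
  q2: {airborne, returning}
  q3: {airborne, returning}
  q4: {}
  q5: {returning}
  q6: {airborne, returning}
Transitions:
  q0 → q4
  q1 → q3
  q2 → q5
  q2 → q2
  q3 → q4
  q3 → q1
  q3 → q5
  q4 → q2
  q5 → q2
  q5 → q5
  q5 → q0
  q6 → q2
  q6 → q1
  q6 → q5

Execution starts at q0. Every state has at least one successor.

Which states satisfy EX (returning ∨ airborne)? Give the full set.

{q1, q2, q3, q4, q5, q6}

States satisfying returning ∨ airborne: {q1, q2, q3, q5, q6}.
States satisfying EX (returning ∨ airborne): {q1, q2, q3, q4, q5, q6}.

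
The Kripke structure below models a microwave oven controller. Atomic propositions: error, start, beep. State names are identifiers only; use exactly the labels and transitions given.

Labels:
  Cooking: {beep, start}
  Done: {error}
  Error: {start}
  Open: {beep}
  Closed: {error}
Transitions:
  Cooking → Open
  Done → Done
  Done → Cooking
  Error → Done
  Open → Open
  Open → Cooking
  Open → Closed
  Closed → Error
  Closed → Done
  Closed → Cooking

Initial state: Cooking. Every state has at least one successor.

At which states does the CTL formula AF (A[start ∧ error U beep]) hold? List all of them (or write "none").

{Cooking, Open}

States satisfying A[start ∧ error U beep]: {Cooking, Open}.
States satisfying AF (A[start ∧ error U beep]): {Cooking, Open}.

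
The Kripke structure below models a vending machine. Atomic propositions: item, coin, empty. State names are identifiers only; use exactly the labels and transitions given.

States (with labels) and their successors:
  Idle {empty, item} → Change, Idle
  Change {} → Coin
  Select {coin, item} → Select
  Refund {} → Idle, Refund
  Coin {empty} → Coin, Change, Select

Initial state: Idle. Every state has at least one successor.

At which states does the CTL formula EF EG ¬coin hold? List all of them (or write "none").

States satisfying EG ¬coin: {Idle, Change, Refund, Coin}.
States satisfying EF EG ¬coin: {Idle, Change, Refund, Coin}.

{Idle, Change, Refund, Coin}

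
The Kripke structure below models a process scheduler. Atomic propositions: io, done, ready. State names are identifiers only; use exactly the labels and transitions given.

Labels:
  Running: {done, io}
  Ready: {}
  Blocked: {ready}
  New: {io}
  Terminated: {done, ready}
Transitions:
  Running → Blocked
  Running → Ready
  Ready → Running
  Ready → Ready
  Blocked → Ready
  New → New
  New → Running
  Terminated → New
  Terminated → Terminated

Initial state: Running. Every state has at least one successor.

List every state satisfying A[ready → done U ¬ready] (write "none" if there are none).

{Running, Ready, New}

States satisfying ready → done: {Running, Ready, New, Terminated}.
States satisfying ¬ready: {Running, Ready, New}.
States satisfying A[ready → done U ¬ready]: {Running, Ready, New}.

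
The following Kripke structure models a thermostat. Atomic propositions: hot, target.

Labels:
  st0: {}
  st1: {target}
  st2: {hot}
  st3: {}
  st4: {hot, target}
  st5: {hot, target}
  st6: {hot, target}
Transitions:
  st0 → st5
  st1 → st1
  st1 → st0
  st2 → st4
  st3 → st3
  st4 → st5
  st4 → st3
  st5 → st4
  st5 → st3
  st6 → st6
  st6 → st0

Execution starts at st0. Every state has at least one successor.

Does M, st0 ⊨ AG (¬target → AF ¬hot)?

Yes

States satisfying ¬target → AF ¬hot: {st0, st1, st3, st4, st5, st6}.
States satisfying AG (¬target → AF ¬hot): {st0, st1, st3, st4, st5, st6}.
Every state reachable from st0 satisfies ¬target → AF ¬hot.
st0 ∈ Sat(AG (¬target → AF ¬hot)).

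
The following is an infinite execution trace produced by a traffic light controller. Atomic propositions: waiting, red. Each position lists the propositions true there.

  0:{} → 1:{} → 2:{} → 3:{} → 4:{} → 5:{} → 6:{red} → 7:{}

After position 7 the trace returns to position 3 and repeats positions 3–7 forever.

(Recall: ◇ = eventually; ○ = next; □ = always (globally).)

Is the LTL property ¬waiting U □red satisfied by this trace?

□red never holds along the trace, so ¬waiting U □red is false.

Violated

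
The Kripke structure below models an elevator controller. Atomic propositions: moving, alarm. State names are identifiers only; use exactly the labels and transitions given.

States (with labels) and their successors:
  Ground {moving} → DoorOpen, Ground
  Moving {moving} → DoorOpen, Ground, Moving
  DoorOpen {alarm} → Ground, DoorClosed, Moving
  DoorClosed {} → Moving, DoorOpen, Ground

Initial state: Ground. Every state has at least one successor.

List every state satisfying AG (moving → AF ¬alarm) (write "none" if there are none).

States satisfying moving → AF ¬alarm: {Ground, Moving, DoorOpen, DoorClosed}.
States satisfying AG (moving → AF ¬alarm): {Ground, Moving, DoorOpen, DoorClosed}.

{Ground, Moving, DoorOpen, DoorClosed}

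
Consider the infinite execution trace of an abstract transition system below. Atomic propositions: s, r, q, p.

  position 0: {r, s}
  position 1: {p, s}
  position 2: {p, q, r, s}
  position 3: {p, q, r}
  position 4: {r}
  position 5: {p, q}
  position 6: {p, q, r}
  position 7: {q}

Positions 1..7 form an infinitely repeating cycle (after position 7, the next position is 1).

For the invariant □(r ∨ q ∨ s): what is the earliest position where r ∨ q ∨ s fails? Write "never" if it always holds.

never

r ∨ q ∨ s holds at every position 0..7, and those are all the positions the trace ever visits, so the invariant □(r ∨ q ∨ s) is never violated.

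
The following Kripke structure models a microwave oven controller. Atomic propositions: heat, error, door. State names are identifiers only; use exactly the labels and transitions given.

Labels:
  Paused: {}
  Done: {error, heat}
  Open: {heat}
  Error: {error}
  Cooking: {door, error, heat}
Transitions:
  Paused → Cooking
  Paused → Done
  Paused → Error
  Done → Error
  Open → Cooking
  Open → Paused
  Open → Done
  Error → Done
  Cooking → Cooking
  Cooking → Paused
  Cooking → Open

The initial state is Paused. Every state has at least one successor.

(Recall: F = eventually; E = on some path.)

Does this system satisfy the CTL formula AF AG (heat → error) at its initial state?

States satisfying AG (heat → error): {Done, Error}.
States satisfying AF AG (heat → error): {Done, Error}.
There is a path from Paused along which AG (heat → error) never holds.
Paused ∉ Sat(AF AG (heat → error)).

No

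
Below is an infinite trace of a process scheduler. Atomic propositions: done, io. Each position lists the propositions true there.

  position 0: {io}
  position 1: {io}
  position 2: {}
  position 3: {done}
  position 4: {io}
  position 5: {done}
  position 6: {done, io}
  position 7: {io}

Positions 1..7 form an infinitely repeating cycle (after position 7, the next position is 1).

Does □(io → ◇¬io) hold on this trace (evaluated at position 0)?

Yes

io → ◇¬io holds at every position 0..7, and those are all positions ever visited, so □(io → ◇¬io) holds.
Positions where io holds: 0, 1, 4, 6, 7.
Check ◇¬io at each: 0→ok, 1→ok, 4→ok, 6→ok, 7→ok.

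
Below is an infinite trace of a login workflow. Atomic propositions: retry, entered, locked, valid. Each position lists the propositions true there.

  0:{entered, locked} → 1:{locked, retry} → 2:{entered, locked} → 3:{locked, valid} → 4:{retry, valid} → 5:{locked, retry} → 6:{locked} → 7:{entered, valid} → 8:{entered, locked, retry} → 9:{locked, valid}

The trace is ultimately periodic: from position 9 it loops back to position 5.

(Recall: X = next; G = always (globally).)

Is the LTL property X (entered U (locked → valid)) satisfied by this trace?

Violated

The position after 0 is 1; entered U (locked → valid) is false there.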